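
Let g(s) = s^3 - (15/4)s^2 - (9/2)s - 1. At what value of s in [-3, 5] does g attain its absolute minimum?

-3

g'(s) = 3s^2 - (15/2)s - 9/2, which vanishes at s = -1/2 and s = 3.
Evaluating at the critical points and endpoints: g(-3) = -193/4, g(-1/2) = 3/16, g(3) = -85/4, g(5) = 31/4.
So the minimum is g(-3) = -193/4.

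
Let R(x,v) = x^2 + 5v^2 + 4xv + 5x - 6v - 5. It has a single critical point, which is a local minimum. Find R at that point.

∂R/∂x = 2x + 4v + 5 = 0 and ∂R/∂v = 4x + 10v - 6 = 0, so (x, v) = (-37/2, 8).
The Hessian has R_{xx} = 2, R_{vv} = 10, R_{xv} = 4, giving D = 4 > 0 with R_{xx} > 0, so the point is a local minimum.
R(-37/2, 8) = -301/4.

-301/4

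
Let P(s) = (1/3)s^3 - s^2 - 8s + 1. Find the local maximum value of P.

31/3

P'(s) = s^2 - 2s - 8 = 0 at s = -2, 4.
P''(s) = 2s - 2. P''(-2) = -6 < 0 ⇒ local maximum; P''(4) = 6 > 0 ⇒ local minimum.
So the local maximum value is P(-2) = 31/3.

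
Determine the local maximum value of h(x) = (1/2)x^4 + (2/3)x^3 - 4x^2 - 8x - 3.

Critical points: h'(x) = 2x^3 + 2x^2 - 8x - 8 vanishes at x = -2, -1, 2.
Second-derivative test with h''(x) = 6x^2 + 4x - 8: h''(-2) = 8 > 0 ⇒ local minimum; h''(-1) = -6 < 0 ⇒ local maximum; h''(2) = 24 > 0 ⇒ local minimum.
The local maximum is h(-1) = 5/6.

5/6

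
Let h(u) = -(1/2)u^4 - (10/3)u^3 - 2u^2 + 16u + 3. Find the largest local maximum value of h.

Critical points: h'(u) = -2u^3 - 10u^2 - 4u + 16 vanishes at u = -4, -2, 1.
Since h''(u) = -6u^2 - 20u - 4, we get h''(-4) = -20 < 0 ⇒ local maximum; h''(-2) = 12 > 0 ⇒ local minimum; h''(1) = -30 < 0 ⇒ local maximum.
The largest local maximum is h(1) = 79/6.

79/6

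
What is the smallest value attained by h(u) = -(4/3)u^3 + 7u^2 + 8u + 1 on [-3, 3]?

-13/12

h'(u) = -4u^2 + 14u + 8, whose only zero in [-3, 3] is u = -1/2.
Evaluating at the critical points and endpoints: h(-3) = 76,  h(-1/2) = -13/12,  h(3) = 52.
Hence the absolute minimum is -13/12 at u = -1/2.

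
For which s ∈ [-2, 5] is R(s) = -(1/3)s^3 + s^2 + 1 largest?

-2

The derivative is -s^2 + 2s, which vanishes at s = 0 and s = 2.
Evaluating at the critical points and endpoints: R(-2) = 23/3,  R(0) = 1,  R(2) = 7/3,  R(5) = -47/3.
The maximum over the interval is 23/3, attained at s = -2.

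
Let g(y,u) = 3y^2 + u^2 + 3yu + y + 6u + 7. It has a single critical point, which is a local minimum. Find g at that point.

∂g/∂y = 6y + 3u + 1 = 0 and ∂g/∂u = 3y + 2u + 6 = 0, so (y, u) = (16/3, -11).
The Hessian has g_{yy} = 6, g_{uu} = 2, g_{yu} = 3, giving D = 3 > 0 with g_{yy} > 0, so the point is a local minimum.
g(16/3, -11) = -70/3.

-70/3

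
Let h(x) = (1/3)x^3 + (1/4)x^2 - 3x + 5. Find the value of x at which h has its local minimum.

Critical points: h'(x) = x^2 + (1/2)x - 3 vanishes at x = -2, 3/2.
Second-derivative test with h''(x) = 2x + 1/2: h''(-2) = -7/2 < 0 ⇒ local maximum; h''(3/2) = 7/2 > 0 ⇒ local minimum.
Thus h has its local minimum at x = 3/2, with value 35/16.

3/2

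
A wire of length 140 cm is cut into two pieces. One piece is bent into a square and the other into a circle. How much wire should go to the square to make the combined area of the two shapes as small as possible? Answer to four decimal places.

78.4139

Let x be the length used for the square. Square side x/4; circle radius (140−x)/(2π).
A(x) = (x/4)² + π·((140−x)/(2π))² = x²/16 + (140−x)²/(4π) for 0 ≤ x ≤ 140. A'(x) = x/8 − (140−x)/(2π) = 0 gives x = 4·140/(π+4) ≈ 78.4139.
A'' = 1/8 + 1/(2π) > 0, so this gives the minimum combined area; x ≈ 78.4139 cm to the square.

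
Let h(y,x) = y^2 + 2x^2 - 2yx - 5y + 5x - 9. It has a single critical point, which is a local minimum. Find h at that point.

∂h/∂y = 2y - 2x - 5 = 0 and ∂h/∂x = -2y + 4x + 5 = 0, so (y, x) = (5/2, 0).
The Hessian has h_{yy} = 2, h_{xx} = 4, h_{yx} = -2, giving D = 4 > 0 with h_{yy} > 0, so the point is a local minimum.
h(5/2, 0) = -61/4.

-61/4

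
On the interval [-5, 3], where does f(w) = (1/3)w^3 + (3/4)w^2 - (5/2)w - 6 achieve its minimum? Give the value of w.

-5

The derivative is w^2 + (3/2)w - 5/2, which vanishes at w = -5/2 and w = 1.
Evaluating at the critical points and endpoints: f(-5) = -197/12,  f(-5/2) = -13/48,  f(1) = -89/12,  f(3) = 9/4.
So the minimum is f(-5) = -197/12.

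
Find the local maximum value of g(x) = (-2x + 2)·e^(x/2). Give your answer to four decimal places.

Differentiating with the product rule gives g'(x) = (-x - 1)·e^(x/2). Since e^(x/2) > 0, the only critical point is x = -1.
g''(-1) has the same sign as -1 < 0, so this is a local maximum.
g(-1) = (4)·e^(-1/2) ≈ 2.4261.

2.4261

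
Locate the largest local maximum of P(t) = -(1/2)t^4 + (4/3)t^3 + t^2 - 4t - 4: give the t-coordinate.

-1

P'(t) = -2t^3 + 4t^2 + 2t - 4 = 0 at t = -1, 1, 2.
Second-derivative test with P''(t) = -6t^2 + 8t + 2: P''(-1) = -12 < 0 ⇒ local maximum; P''(1) = 4 > 0 ⇒ local minimum; P''(2) = -6 < 0 ⇒ local maximum.
So the largest local maximum value is P(-1) = -5/6.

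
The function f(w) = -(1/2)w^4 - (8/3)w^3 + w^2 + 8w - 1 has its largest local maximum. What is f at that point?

77/3

Critical points: f'(w) = -2w^3 - 8w^2 + 2w + 8 vanishes at w = -4, -1, 1.
Since f''(w) = -6w^2 - 16w + 2, we get f''(-4) = -30 < 0 ⇒ local maximum; f''(-1) = 12 > 0 ⇒ local minimum; f''(1) = -20 < 0 ⇒ local maximum.
The largest local maximum is f(-4) = 77/3.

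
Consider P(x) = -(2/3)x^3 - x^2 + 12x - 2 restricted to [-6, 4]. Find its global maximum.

34

Differentiating, P'(x) = -2x^2 - 2x + 12; which vanishes at x = -3 and x = 2.
Evaluating at the critical points and endpoints: P(-6) = 34,  P(-3) = -29,  P(2) = 38/3,  P(4) = -38/3.
The maximum over the interval is 34, attained at x = -6.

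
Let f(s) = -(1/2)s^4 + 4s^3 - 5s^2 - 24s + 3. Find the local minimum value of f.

-93/2

f'(s) = -2s^3 + 12s^2 - 10s - 24. Setting f'(s) = 0 gives s ∈ {-1, 3, 4}.
Since f''(s) = -6s^2 + 24s - 10, we get f''(-1) = -40 < 0 ⇒ local maximum; f''(3) = 8 > 0 ⇒ local minimum; f''(4) = -10 < 0 ⇒ local maximum.
Thus f has its local minimum at s = 3, with value -93/2.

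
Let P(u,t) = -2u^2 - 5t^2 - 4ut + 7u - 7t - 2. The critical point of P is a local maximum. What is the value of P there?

∂P/∂u = -4u - 4t + 7 = 0 and ∂P/∂t = -4u - 10t - 7 = 0, so (u, t) = (49/12, -7/3).
The Hessian has P_{uu} = -4, P_{tt} = -10, P_{ut} = -4, giving D = 24 > 0 with P_{uu} < 0, so the point is a local maximum.
P(49/12, -7/3) = 491/24.

491/24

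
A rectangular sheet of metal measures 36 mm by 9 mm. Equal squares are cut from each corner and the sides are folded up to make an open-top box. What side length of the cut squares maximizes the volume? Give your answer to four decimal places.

With cut size x, the volume is V(x) = x(36 − 2x)(9 − 2x) for 0 < x < 4.5.
V'(x) = 12x^2 − 180x + 324. Setting V'(x) = 0 gives x ≈ 2.0917 (the root in (0, 4.5)).
V''(x) = 24x − 180 is negative there, so this is the maximum; V ≈ 320.5485.

2.0917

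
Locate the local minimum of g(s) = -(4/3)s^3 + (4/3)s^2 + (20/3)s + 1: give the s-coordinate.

g'(s) = -4s^2 + (8/3)s + 20/3. Setting g'(s) = 0 gives s ∈ {-1, 5/3}.
Second-derivative test with g''(s) = -8s + 8/3: g''(-1) = 32/3 > 0 ⇒ local minimum; g''(5/3) = -32/3 < 0 ⇒ local maximum.
The local minimum is g(-1) = -3.

-1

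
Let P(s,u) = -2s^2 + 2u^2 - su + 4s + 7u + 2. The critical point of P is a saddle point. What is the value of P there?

-4/17

∂P/∂s = -4s - u + 4 = 0 and ∂P/∂u = -s + 4u + 7 = 0, so (s, u) = (23/17, -24/17).
The Hessian has P_{ss} = -4, P_{uu} = 4, P_{su} = -1, giving D = -17 < 0, so the point is a saddle point.
P(23/17, -24/17) = -4/17.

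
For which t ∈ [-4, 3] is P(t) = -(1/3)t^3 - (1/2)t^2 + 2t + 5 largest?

P'(t) = -t^2 - t + 2, which vanishes at t = -2 and t = 1.
Candidates: P(-4) = 31/3; P(-2) = 5/3; P(1) = 37/6; P(3) = -5/2.
The maximum over the interval is 31/3, attained at t = -4.

-4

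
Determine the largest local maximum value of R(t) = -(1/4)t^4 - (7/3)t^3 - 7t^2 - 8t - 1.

13/3

R'(t) = -t^3 - 7t^2 - 14t - 8. Setting R'(t) = 0 gives t ∈ {-4, -2, -1}.
Since R''(t) = -3t^2 - 14t - 14, we get R''(-4) = -6 < 0 ⇒ local maximum; R''(-2) = 2 > 0 ⇒ local minimum; R''(-1) = -3 < 0 ⇒ local maximum.
The largest local maximum is R(-4) = 13/3.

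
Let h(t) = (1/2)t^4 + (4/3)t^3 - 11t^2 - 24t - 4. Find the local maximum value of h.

h'(t) = 2t^3 + 4t^2 - 22t - 24 = 0 at t = -4, -1, 3.
Second-derivative test with h''(t) = 6t^2 + 8t - 22: h''(-4) = 42 > 0 ⇒ local minimum; h''(-1) = -24 < 0 ⇒ local maximum; h''(3) = 56 > 0 ⇒ local minimum.
Thus h has its local maximum at t = -1, with value 49/6.

49/6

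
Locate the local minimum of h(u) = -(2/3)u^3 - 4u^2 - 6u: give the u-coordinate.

h'(u) = -2u^2 - 8u - 6. Setting h'(u) = 0 gives u ∈ {-3, -1}.
Since h''(u) = -4u - 8, we get h''(-3) = 4 > 0 ⇒ local minimum; h''(-1) = -4 < 0 ⇒ local maximum.
So the local minimum value is h(-3) = 0.

-3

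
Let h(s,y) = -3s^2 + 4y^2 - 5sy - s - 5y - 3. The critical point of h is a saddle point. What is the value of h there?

∂h/∂s = -6s - 5y - 1 = 0 and ∂h/∂y = -5s + 8y - 5 = 0, so (s, y) = (-33/73, 25/73).
The Hessian has h_{ss} = -6, h_{yy} = 8, h_{sy} = -5, giving D = -73 < 0, so the point is a saddle point.
h(-33/73, 25/73) = -265/73.

-265/73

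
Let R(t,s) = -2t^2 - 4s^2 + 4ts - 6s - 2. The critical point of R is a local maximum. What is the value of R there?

∂R/∂t = -4t + 4s = 0 and ∂R/∂s = 4t - 8s - 6 = 0, so (t, s) = (-3/2, -3/2).
The Hessian has R_{tt} = -4, R_{ss} = -8, R_{ts} = 4, giving D = 16 > 0 with R_{tt} < 0, so the point is a local maximum.
R(-3/2, -3/2) = 5/2.

5/2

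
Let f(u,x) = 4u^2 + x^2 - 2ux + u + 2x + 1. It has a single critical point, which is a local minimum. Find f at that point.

∂f/∂u = 8u - 2x + 1 = 0 and ∂f/∂x = -2u + 2x + 2 = 0, so (u, x) = (-1/2, -3/2).
The Hessian has f_{uu} = 8, f_{xx} = 2, f_{ux} = -2, giving D = 12 > 0 with f_{uu} > 0, so the point is a local minimum.
f(-1/2, -3/2) = -3/4.

-3/4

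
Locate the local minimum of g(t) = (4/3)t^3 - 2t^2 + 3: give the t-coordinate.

1

Critical points: g'(t) = 4t^2 - 4t vanishes at t = 0, 1.
g''(t) = 8t - 4. g''(0) = -4 < 0 ⇒ local maximum; g''(1) = 4 > 0 ⇒ local minimum.
Thus g has its local minimum at t = 1, with value 7/3.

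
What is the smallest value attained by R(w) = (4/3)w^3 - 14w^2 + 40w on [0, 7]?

0

Differentiating, R'(w) = 4w^2 - 28w + 40; which vanishes at w = 2 and w = 5.
Evaluating at the critical points and endpoints: R(0) = 0,  R(2) = 104/3,  R(5) = 50/3,  R(7) = 154/3.
The minimum over the interval is 0, attained at w = 0.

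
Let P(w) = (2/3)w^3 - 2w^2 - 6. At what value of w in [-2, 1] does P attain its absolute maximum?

The derivative is 2w^2 - 4w, whose only zero in [-2, 1] is w = 0.
Candidates: P(-2) = -58/3,  P(0) = -6,  P(1) = -22/3.
Hence the absolute maximum is -6 at w = 0.

0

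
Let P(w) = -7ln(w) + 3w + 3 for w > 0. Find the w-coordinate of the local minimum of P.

P'(w) = -7/w + 3 = 0 gives w = 7/3.
P''(w) = 7/w², which is positive for w > 0, so this is a local minimum.
P(7/3) = -7·ln(7/3) + 7 + 3 ≈ 4.0689.

7/3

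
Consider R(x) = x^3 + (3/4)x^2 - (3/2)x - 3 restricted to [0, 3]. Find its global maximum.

105/4

Differentiating, R'(x) = 3x^2 + (3/2)x - 3/2; whose only zero in [0, 3] is x = 1/2.
Compare values at every candidate in [0, 3]: R(0) = -3, R(1/2) = -55/16, R(3) = 105/4.
The maximum over the interval is 105/4, attained at x = 3.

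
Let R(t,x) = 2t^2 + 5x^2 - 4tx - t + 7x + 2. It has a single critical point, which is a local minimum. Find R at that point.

∂R/∂t = 4t - 4x - 1 = 0 and ∂R/∂x = -4t + 10x + 7 = 0, so (t, x) = (-3/4, -1).
The Hessian has R_{tt} = 4, R_{xx} = 10, R_{tx} = -4, giving D = 24 > 0 with R_{tt} > 0, so the point is a local minimum.
R(-3/4, -1) = -9/8.

-9/8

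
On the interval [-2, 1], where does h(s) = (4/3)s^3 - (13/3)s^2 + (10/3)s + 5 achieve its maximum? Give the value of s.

1/2

Differentiating, h'(s) = 4s^2 - (26/3)s + 10/3; whose only zero in [-2, 1] is s = 1/2.
Evaluating at the critical points and endpoints: h(-2) = -89/3; h(1/2) = 23/4; h(1) = 16/3.
So the maximum is h(1/2) = 23/4.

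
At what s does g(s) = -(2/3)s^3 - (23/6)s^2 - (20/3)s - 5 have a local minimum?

-5/2

g'(s) = -2s^2 - (23/3)s - 20/3 = 0 at s = -5/2, -4/3.
g''(s) = -4s - 23/3. g''(-5/2) = 7/3 > 0 ⇒ local minimum; g''(-4/3) = -7/3 < 0 ⇒ local maximum.
The local minimum is g(-5/2) = -15/8.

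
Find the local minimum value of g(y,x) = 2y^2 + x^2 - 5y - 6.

∂g/∂y = 4y - 5 = 0 and ∂g/∂x = 2x = 0, so (y, x) = (5/4, 0).
The Hessian has g_{yy} = 4, g_{xx} = 2, g_{yx} = 0, giving D = 8 > 0 with g_{yy} > 0, so the point is a local minimum.
g(5/4, 0) = -73/8.

-73/8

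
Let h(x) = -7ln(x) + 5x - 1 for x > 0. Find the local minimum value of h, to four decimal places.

h'(x) = -7/x + 5 = 0 gives x = 7/5.
h''(x) = 7/x², which is positive for x > 0, so this is a local minimum.
h(7/5) = -7·ln(7/5) + 7 - 1 ≈ 3.6447.

3.6447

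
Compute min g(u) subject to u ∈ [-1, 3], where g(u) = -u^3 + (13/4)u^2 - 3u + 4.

g'(u) = -3u^2 + (13/2)u - 3, which vanishes at u = 2/3 and u = 3/2.
Compare values at every candidate in [-1, 3]: g(-1) = 45/4, g(2/3) = 85/27, g(3/2) = 55/16, g(3) = -11/4.
The minimum over the interval is -11/4, attained at u = 3.

-11/4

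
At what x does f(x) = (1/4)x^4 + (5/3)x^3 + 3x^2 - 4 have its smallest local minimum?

f'(x) = x^3 + 5x^2 + 6x. Setting f'(x) = 0 gives x ∈ {-3, -2, 0}.
Since f''(x) = 3x^2 + 10x + 6, we get f''(-3) = 3 > 0 ⇒ local minimum; f''(-2) = -2 < 0 ⇒ local maximum; f''(0) = 6 > 0 ⇒ local minimum.
So the smallest local minimum value is f(0) = -4.

0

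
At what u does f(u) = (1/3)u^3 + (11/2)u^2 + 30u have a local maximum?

-6

f'(u) = u^2 + 11u + 30. Setting f'(u) = 0 gives u ∈ {-6, -5}.
Second-derivative test with f''(u) = 2u + 11: f''(-6) = -1 < 0 ⇒ local maximum; f''(-5) = 1 > 0 ⇒ local minimum.
So the local maximum value is f(-6) = -54.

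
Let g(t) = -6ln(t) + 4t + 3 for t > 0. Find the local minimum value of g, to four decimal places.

6.5672

g'(t) = -6/t + 4 = 0 gives t = 3/2.
g''(t) = 6/t², which is positive for t > 0, so this is a local minimum.
g(3/2) = -6·ln(3/2) + 6 + 3 ≈ 6.5672.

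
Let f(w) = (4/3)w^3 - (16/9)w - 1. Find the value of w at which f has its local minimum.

f'(w) = 4w^2 - 16/9. Setting f'(w) = 0 gives w ∈ {-2/3, 2/3}.
Since f''(w) = 8w, we get f''(-2/3) = -16/3 < 0 ⇒ local maximum; f''(2/3) = 16/3 > 0 ⇒ local minimum.
So the local minimum value is f(2/3) = -145/81.

2/3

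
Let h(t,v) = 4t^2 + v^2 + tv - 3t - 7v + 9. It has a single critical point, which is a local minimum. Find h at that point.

-49/15

∂h/∂t = 8t + v - 3 = 0 and ∂h/∂v = t + 2v - 7 = 0, so (t, v) = (-1/15, 53/15).
The Hessian has h_{tt} = 8, h_{vv} = 2, h_{tv} = 1, giving D = 15 > 0 with h_{tt} > 0, so the point is a local minimum.
h(-1/15, 53/15) = -49/15.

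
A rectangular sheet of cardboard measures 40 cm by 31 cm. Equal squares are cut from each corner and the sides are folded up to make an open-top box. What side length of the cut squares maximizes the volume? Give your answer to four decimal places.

With cut size x, the volume is V(x) = x(40 − 2x)(31 − 2x) for 0 < x < 15.5.
V'(x) = 12x^2 − 284x + 1240. Setting V'(x) = 0 gives x ≈ 5.7757 (the root in (0, 15.5)).
V''(x) = 24x − 284 is negative there, so this is the maximum; V ≈ 3195.6107.

5.7757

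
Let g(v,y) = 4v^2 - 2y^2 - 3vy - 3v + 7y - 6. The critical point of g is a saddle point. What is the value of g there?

∂g/∂v = 8v - 3y - 3 = 0 and ∂g/∂y = -3v - 4y + 7 = 0, so (v, y) = (33/41, 47/41).
The Hessian has g_{vv} = 8, g_{yy} = -4, g_{vy} = -3, giving D = -41 < 0, so the point is a saddle point.
g(33/41, 47/41) = -131/41.

-131/41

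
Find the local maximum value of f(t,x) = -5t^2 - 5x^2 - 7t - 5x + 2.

57/10

∂f/∂t = -10t - 7 = 0 and ∂f/∂x = -10x - 5 = 0, so (t, x) = (-7/10, -1/2).
The Hessian has f_{tt} = -10, f_{xx} = -10, f_{tx} = 0, giving D = 100 > 0 with f_{tt} < 0, so the point is a local maximum.
f(-7/10, -1/2) = 57/10.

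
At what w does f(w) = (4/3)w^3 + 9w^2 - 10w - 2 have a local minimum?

Critical points: f'(w) = 4w^2 + 18w - 10 vanishes at w = -5, 1/2.
Since f''(w) = 8w + 18, we get f''(-5) = -22 < 0 ⇒ local maximum; f''(1/2) = 22 > 0 ⇒ local minimum.
So the local minimum value is f(1/2) = -55/12.

1/2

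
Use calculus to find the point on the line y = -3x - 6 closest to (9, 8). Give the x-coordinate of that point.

-33/10

Minimize D(x)^2 = (x - 9)^2 + (-3x - 14)^2.
d/dx[D^2] = 2(x - 9) + 2·(-3)·(-3x - 14) = 0 ⇒ x = -33/10.
Then y = 39/10 and the distance is √(1681/10) ≈ 12.9653.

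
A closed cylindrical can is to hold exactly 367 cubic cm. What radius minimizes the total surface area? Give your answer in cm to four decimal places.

3.8800

With radius r and height h, πr²h = 367 so h = 367/(πr²), and S(r) = 2πr² + 2πrh = 2πr² + 2·367/r.
S'(r) = 4πr − 2·367/r² = 0 ⇒ r³ = 367/(2π), so r ≈ 3.8800 and h = 2r ≈ 7.7599.
S''(r) = 4π + 4·367/r³ > 0, so this is the minimum; S ≈ 283.7648.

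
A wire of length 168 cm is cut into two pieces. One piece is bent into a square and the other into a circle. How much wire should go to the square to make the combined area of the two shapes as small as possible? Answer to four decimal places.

94.0967

Let x be the length used for the square. Square side x/4; circle radius (168−x)/(2π).
A(x) = (x/4)² + π·((168−x)/(2π))² = x²/16 + (168−x)²/(4π) for 0 ≤ x ≤ 168. A'(x) = x/8 − (168−x)/(2π) = 0 gives x = 4·168/(π+4) ≈ 94.0967.
A'' = 1/8 + 1/(2π) > 0, so this gives the minimum combined area; x ≈ 94.0967 cm to the square.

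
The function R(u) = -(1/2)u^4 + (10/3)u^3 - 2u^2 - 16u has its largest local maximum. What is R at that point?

61/6

R'(u) = -2u^3 + 10u^2 - 4u - 16 = 0 at u = -1, 2, 4.
R''(u) = -6u^2 + 20u - 4. R''(-1) = -30 < 0 ⇒ local maximum; R''(2) = 12 > 0 ⇒ local minimum; R''(4) = -20 < 0 ⇒ local maximum.
Thus R has its largest local maximum at u = -1, with value 61/6.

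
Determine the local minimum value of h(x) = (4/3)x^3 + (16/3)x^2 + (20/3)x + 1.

h'(x) = 4x^2 + (32/3)x + 20/3. Setting h'(x) = 0 gives x ∈ {-5/3, -1}.
Second-derivative test with h''(x) = 8x + 32/3: h''(-5/3) = -8/3 < 0 ⇒ local maximum; h''(-1) = 8/3 > 0 ⇒ local minimum.
Thus h has its local minimum at x = -1, with value -5/3.

-5/3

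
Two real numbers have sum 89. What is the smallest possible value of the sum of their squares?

7921/2

With a + b = 89, a^2 + b^2 = a^2 + (89 − a)^2.
The derivative 2a − 2(89 − a) = 4a − 178 vanishes at a = 89/2; second derivative 4 > 0, a minimum.
The minimum is 2·(89/2)^2 = 7921/2.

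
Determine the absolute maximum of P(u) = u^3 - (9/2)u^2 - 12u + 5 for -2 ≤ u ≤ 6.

The derivative is 3u^2 - 9u - 12, which vanishes at u = -1 and u = 4.
Compare values at every candidate in [-2, 6]: P(-2) = 3,  P(-1) = 23/2,  P(4) = -51,  P(6) = -13.
So the maximum is P(-1) = 23/2.

23/2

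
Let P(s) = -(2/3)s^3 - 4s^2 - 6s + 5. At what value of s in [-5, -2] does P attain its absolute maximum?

-5

P'(s) = -2s^2 - 8s - 6, whose only zero in [-5, -2] is s = -3.
Candidates: P(-5) = 55/3, P(-3) = 5, P(-2) = 19/3.
The maximum over the interval is 55/3, attained at s = -5.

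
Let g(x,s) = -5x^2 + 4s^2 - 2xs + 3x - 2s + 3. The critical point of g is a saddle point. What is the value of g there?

64/21

∂g/∂x = -10x - 2s + 3 = 0 and ∂g/∂s = -2x + 8s - 2 = 0, so (x, s) = (5/21, 13/42).
The Hessian has g_{xx} = -10, g_{ss} = 8, g_{xs} = -2, giving D = -84 < 0, so the point is a saddle point.
g(5/21, 13/42) = 64/21.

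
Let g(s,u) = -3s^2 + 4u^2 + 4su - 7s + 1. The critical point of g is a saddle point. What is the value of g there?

∂g/∂s = -6s + 4u - 7 = 0 and ∂g/∂u = 4s + 8u = 0, so (s, u) = (-7/8, 7/16).
The Hessian has g_{ss} = -6, g_{uu} = 8, g_{su} = 4, giving D = -64 < 0, so the point is a saddle point.
g(-7/8, 7/16) = 65/16.

65/16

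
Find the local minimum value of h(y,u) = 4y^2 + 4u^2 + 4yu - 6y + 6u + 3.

∂h/∂y = 8y + 4u - 6 = 0 and ∂h/∂u = 4y + 8u + 6 = 0, so (y, u) = (3/2, -3/2).
The Hessian has h_{yy} = 8, h_{uu} = 8, h_{yu} = 4, giving D = 48 > 0 with h_{yy} > 0, so the point is a local minimum.
h(3/2, -3/2) = -6.

-6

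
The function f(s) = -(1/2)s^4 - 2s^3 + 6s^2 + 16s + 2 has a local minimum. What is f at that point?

-13/2

Critical points: f'(s) = -2s^3 - 6s^2 + 12s + 16 vanishes at s = -4, -1, 2.
f''(s) = -6s^2 - 12s + 12. f''(-4) = -36 < 0 ⇒ local maximum; f''(-1) = 18 > 0 ⇒ local minimum; f''(2) = -36 < 0 ⇒ local maximum.
Thus f has its local minimum at s = -1, with value -13/2.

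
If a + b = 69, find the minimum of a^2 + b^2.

With a + b = 69, a^2 + b^2 = a^2 + (69 − a)^2.
The derivative 2a − 2(69 − a) = 4a − 138 vanishes at a = 69/2; second derivative 4 > 0, a minimum.
The minimum is 2·(69/2)^2 = 4761/2.

4761/2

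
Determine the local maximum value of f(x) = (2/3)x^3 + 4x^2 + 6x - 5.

-5

Critical points: f'(x) = 2x^2 + 8x + 6 vanishes at x = -3, -1.
Since f''(x) = 4x + 8, we get f''(-3) = -4 < 0 ⇒ local maximum; f''(-1) = 4 > 0 ⇒ local minimum.
Thus f has its local maximum at x = -3, with value -5.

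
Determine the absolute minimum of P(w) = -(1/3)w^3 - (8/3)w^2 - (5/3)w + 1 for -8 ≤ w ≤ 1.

Differentiating, P'(w) = -w^2 - (16/3)w - 5/3; which vanishes at w = -5 and w = -1/3.
Candidates: P(-8) = 43/3,  P(-5) = -47/3,  P(-1/3) = 103/81,  P(1) = -11/3.
So the minimum is P(-5) = -47/3.

-47/3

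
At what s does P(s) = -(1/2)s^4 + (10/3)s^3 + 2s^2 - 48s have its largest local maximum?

Critical points: P'(s) = -2s^3 + 10s^2 + 4s - 48 vanishes at s = -2, 3, 4.
P''(s) = -6s^2 + 20s + 4. P''(-2) = -60 < 0 ⇒ local maximum; P''(3) = 10 > 0 ⇒ local minimum; P''(4) = -12 < 0 ⇒ local maximum.
So the largest local maximum value is P(-2) = 208/3.

-2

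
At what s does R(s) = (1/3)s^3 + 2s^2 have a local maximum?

-4

R'(s) = s^2 + 4s. Setting R'(s) = 0 gives s ∈ {-4, 0}.
R''(s) = 2s + 4. R''(-4) = -4 < 0 ⇒ local maximum; R''(0) = 4 > 0 ⇒ local minimum.
Thus R has its local maximum at s = -4, with value 32/3.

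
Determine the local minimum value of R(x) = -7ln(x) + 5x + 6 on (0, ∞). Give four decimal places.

10.6447

R'(x) = -7/x + 5 = 0 gives x = 7/5.
R''(x) = 7/x², which is positive for x > 0, so this is a local minimum.
R(7/5) = -7·ln(7/5) + 7 + 6 ≈ 10.6447.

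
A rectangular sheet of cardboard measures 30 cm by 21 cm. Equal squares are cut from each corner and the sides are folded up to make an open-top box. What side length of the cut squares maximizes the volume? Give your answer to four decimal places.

With cut size x, the volume is V(x) = x(30 − 2x)(21 − 2x) for 0 < x < 10.5.
V'(x) = 12x^2 − 204x + 630. Setting V'(x) = 0 gives x ≈ 4.0559 (the root in (0, 10.5)).
V''(x) = 24x − 204 is negative there, so this is the maximum; V ≈ 1144.1674.

4.0559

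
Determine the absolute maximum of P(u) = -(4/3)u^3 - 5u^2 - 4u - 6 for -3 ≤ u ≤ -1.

-3

P'(u) = -4u^2 - 10u - 4, whose only zero in [-3, -1] is u = -2.
Compare values at every candidate in [-3, -1]: P(-3) = -3; P(-2) = -22/3; P(-1) = -17/3.
Hence the absolute maximum is -3 at u = -3.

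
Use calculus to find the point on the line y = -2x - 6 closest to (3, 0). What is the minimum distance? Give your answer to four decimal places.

5.3666

Minimize D(x)^2 = (x - 3)^2 + (-2x - 6)^2.
d/dx[D^2] = 2(x - 3) + 2·(-2)·(-2x - 6) = 0 ⇒ x = -9/5.
Then y = -12/5 and the distance is √(144/5) ≈ 5.3666.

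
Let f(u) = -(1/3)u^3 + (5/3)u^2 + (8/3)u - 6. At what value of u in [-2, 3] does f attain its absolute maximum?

Differentiating, f'(u) = -u^2 + (10/3)u + 8/3; whose only zero in [-2, 3] is u = -2/3.
Compare values at every candidate in [-2, 3]: f(-2) = -2; f(-2/3) = -562/81; f(3) = 8.
The maximum over the interval is 8, attained at u = 3.

3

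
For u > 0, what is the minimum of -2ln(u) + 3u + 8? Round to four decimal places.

10.8109

g'(u) = -2/u + 3 = 0 gives u = 2/3.
g''(u) = 2/u², which is positive for u > 0, so this is a local minimum.
g(2/3) = -2·ln(2/3) + 2 + 8 ≈ 10.8109.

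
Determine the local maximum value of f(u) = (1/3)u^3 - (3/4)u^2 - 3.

f'(u) = u^2 - (3/2)u = 0 at u = 0, 3/2.
f''(u) = 2u - 3/2. f''(0) = -3/2 < 0 ⇒ local maximum; f''(3/2) = 3/2 > 0 ⇒ local minimum.
Thus f has its local maximum at u = 0, with value -3.

-3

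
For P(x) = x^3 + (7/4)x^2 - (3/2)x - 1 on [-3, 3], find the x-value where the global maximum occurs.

3

P'(x) = 3x^2 + (7/2)x - 3/2, which vanishes at x = -3/2 and x = 1/3.
Evaluating at the critical points and endpoints: P(-3) = -31/4,  P(-3/2) = 29/16,  P(1/3) = -137/108,  P(3) = 149/4.
So the maximum is P(3) = 149/4.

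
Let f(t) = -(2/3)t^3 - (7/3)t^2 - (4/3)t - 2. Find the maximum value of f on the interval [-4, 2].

26/3

Differentiating, f'(t) = -2t^2 - (14/3)t - 4/3; which vanishes at t = -2 and t = -1/3.
Candidates: f(-4) = 26/3, f(-2) = -10/3, f(-1/3) = -145/81, f(2) = -58/3.
So the maximum is f(-4) = 26/3.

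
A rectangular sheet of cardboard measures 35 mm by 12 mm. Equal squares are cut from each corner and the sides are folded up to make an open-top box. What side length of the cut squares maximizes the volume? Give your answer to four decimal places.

2.6990

With cut size x, the volume is V(x) = x(35 − 2x)(12 − 2x) for 0 < x < 6.
V'(x) = 12x^2 − 188x + 420. Setting V'(x) = 0 gives x ≈ 2.6990 (the root in (0, 6)).
V''(x) = 24x − 188 is negative there, so this is the maximum; V ≈ 527.4721.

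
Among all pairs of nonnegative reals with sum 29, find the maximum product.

With x + y = 29, the product is P(x) = x(29 − x).
P'(x) = 29 − 2x = 0 gives x = 29/2; P'' = −2 < 0, so this is the maximum.
P = 29/2·29/2 = 841/4.

841/4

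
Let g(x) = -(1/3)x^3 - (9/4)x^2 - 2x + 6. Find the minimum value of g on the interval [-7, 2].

-29/3

g'(x) = -x^2 - (9/2)x - 2, which vanishes at x = -4 and x = -1/2.
Compare values at every candidate in [-7, 2]: g(-7) = 289/12,  g(-4) = -2/3,  g(-1/2) = 311/48,  g(2) = -29/3.
Hence the absolute minimum is -29/3 at x = 2.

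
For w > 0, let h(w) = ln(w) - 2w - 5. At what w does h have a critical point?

h'(w) = 1/w − 2 = 0 gives w = 1/2.
h''(w) = -1/w², which is negative for w > 0, so this is a local maximum.
h(1/2) = 1·ln(1/2) - 1 - 5 ≈ -6.6931.

1/2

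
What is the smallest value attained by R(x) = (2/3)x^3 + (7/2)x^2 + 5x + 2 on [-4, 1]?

-14/3

Differentiating, R'(x) = 2x^2 + 7x + 5; which vanishes at x = -5/2 and x = -1.
Evaluating at the critical points and endpoints: R(-4) = -14/3, R(-5/2) = 23/24, R(-1) = -1/6, R(1) = 67/6.
So the minimum is R(-4) = -14/3.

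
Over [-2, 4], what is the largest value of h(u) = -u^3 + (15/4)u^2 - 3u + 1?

30

h'(u) = -3u^2 + (15/2)u - 3, which vanishes at u = 1/2 and u = 2.
Evaluating at the critical points and endpoints: h(-2) = 30, h(1/2) = 5/16, h(2) = 2, h(4) = -15.
The maximum over the interval is 30, attained at u = -2.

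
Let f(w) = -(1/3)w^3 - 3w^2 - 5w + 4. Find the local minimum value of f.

-13/3

f'(w) = -w^2 - 6w - 5. Setting f'(w) = 0 gives w ∈ {-5, -1}.
f''(w) = -2w - 6. f''(-5) = 4 > 0 ⇒ local minimum; f''(-1) = -4 < 0 ⇒ local maximum.
So the local minimum value is f(-5) = -13/3.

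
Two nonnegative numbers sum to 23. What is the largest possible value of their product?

529/4

With x + y = 23, the product is P(x) = x(23 − x).
P'(x) = 23 − 2x = 0 gives x = 23/2; P'' = −2 < 0, so this is the maximum.
P = 23/2·23/2 = 529/4.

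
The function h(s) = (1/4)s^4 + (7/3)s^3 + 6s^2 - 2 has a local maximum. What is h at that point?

h'(s) = s^3 + 7s^2 + 12s = 0 at s = -4, -3, 0.
h''(s) = 3s^2 + 14s + 12. h''(-4) = 4 > 0 ⇒ local minimum; h''(-3) = -3 < 0 ⇒ local maximum; h''(0) = 12 > 0 ⇒ local minimum.
So the local maximum value is h(-3) = 37/4.

37/4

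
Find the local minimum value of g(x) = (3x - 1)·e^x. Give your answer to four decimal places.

By the product rule, g'(x) = (3x + 2)·e^x. Since e^x > 0, the only critical point is x = -2/3.
g''(-2/3) has the same sign as 3 > 0, so this is a local minimum.
g(-2/3) = (-3)·e^(-2/3) ≈ -1.5403.

-1.5403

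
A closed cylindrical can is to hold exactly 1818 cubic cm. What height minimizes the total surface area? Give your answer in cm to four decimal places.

13.2282

With radius r and height h, πr²h = 1818 so h = 1818/(πr²), and S(r) = 2πr² + 2πrh = 2πr² + 2·1818/r.
S'(r) = 4πr − 2·1818/r² = 0 ⇒ r³ = 1818/(2π), so r ≈ 6.6141 and h = 2r ≈ 13.2282.
S''(r) = 4π + 4·1818/r³ > 0, so this is the minimum; S ≈ 824.6009.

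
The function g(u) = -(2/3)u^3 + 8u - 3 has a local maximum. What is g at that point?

g'(u) = -2u^2 + 8. Setting g'(u) = 0 gives u ∈ {-2, 2}.
g''(u) = -4u. g''(-2) = 8 > 0 ⇒ local minimum; g''(2) = -8 < 0 ⇒ local maximum.
The local maximum is g(2) = 23/3.

23/3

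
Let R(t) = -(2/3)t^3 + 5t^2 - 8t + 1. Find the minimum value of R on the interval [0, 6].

R'(t) = -2t^2 + 10t - 8, which vanishes at t = 1 and t = 4.
Evaluating at the critical points and endpoints: R(0) = 1, R(1) = -8/3, R(4) = 19/3, R(6) = -11.
Hence the absolute minimum is -11 at t = 6.

-11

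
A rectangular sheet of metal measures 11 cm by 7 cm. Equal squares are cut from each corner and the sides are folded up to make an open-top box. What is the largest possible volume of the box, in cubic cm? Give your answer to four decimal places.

48.2170

With cut size x, the volume is V(x) = x(11 − 2x)(7 − 2x) for 0 < x < 3.5.
V'(x) = 12x^2 − 72x + 77. Setting V'(x) = 0 gives x ≈ 1.3927 (the root in (0, 3.5)).
V''(x) = 24x − 72 is negative there, so this is the maximum; V ≈ 48.2170.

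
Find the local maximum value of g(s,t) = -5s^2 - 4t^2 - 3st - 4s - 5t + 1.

200/71

∂g/∂s = -10s - 3t - 4 = 0 and ∂g/∂t = -3s - 8t - 5 = 0, so (s, t) = (-17/71, -38/71).
The Hessian has g_{ss} = -10, g_{tt} = -8, g_{st} = -3, giving D = 71 > 0 with g_{ss} < 0, so the point is a local maximum.
g(-17/71, -38/71) = 200/71.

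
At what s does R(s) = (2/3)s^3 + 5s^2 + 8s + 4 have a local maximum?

R'(s) = 2s^2 + 10s + 8 = 0 at s = -4, -1.
R''(s) = 4s + 10. R''(-4) = -6 < 0 ⇒ local maximum; R''(-1) = 6 > 0 ⇒ local minimum.
Thus R has its local maximum at s = -4, with value 28/3.

-4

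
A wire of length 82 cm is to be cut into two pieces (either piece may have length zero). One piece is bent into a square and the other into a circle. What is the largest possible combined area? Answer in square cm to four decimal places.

535.0789

Let x be the length used for the square. Square side x/4; circle radius (82−x)/(2π).
A(x) = (x/4)² + π·((82−x)/(2π))² = x²/16 + (82−x)²/(4π) for 0 ≤ x ≤ 82. A'(x) = x/8 − (82−x)/(2π) = 0 gives x = 4·82/(π+4) ≈ 45.9281.
A'' > 0, so the interior critical point is a minimum; the maximum is at an endpoint. A(0) = 535.0789 and A(82) = 420.2500, so the largest area is 535.0789.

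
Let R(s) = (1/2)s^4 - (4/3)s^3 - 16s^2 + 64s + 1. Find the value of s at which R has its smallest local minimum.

Critical points: R'(s) = 2s^3 - 4s^2 - 32s + 64 vanishes at s = -4, 2, 4.
Second-derivative test with R''(s) = 6s^2 - 8s - 32: R''(-4) = 96 > 0 ⇒ local minimum; R''(2) = -24 < 0 ⇒ local maximum; R''(4) = 32 > 0 ⇒ local minimum.
So the smallest local minimum value is R(-4) = -893/3.

-4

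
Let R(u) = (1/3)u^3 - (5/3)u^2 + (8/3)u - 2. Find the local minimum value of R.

Critical points: R'(u) = u^2 - (10/3)u + 8/3 vanishes at u = 4/3, 2.
R''(u) = 2u - 10/3. R''(4/3) = -2/3 < 0 ⇒ local maximum; R''(2) = 2/3 > 0 ⇒ local minimum.
Thus R has its local minimum at u = 2, with value -2/3.

-2/3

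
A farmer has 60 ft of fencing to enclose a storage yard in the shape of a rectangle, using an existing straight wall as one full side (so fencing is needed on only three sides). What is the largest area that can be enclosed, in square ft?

Let the sides perpendicular to the wall have length x and the parallel side y, so 2x + y = 60 and the area is A = xy = x(60 − 2x).
A'(x) = 60 − 4x = 0 gives x = 15, and A''(x) = −4 < 0 confirms a maximum.
Then y = 60 − 2·15 = 30 and A = 450.

450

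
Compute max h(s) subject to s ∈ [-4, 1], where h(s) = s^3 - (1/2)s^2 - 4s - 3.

The derivative is 3s^2 - s - 4, whose only zero in [-4, 1] is s = -1.
Candidates: h(-4) = -59,  h(-1) = -1/2,  h(1) = -13/2.
So the maximum is h(-1) = -1/2.

-1/2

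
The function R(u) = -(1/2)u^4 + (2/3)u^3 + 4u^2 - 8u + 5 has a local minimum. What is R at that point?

7/6

Critical points: R'(u) = -2u^3 + 2u^2 + 8u - 8 vanishes at u = -2, 1, 2.
R''(u) = -6u^2 + 4u + 8. R''(-2) = -24 < 0 ⇒ local maximum; R''(1) = 6 > 0 ⇒ local minimum; R''(2) = -8 < 0 ⇒ local maximum.
So the local minimum value is R(1) = 7/6.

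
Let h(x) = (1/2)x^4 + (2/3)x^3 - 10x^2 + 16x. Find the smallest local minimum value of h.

h'(x) = 2x^3 + 2x^2 - 20x + 16. Setting h'(x) = 0 gives x ∈ {-4, 1, 2}.
Since h''(x) = 6x^2 + 4x - 20, we get h''(-4) = 60 > 0 ⇒ local minimum; h''(1) = -10 < 0 ⇒ local maximum; h''(2) = 12 > 0 ⇒ local minimum.
So the smallest local minimum value is h(-4) = -416/3.

-416/3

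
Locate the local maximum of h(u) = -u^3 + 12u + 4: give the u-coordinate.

2

h'(u) = -3u^2 + 12 = 0 at u = -2, 2.
Second-derivative test with h''(u) = -6u: h''(-2) = 12 > 0 ⇒ local minimum; h''(2) = -12 < 0 ⇒ local maximum.
Thus h has its local maximum at u = 2, with value 20.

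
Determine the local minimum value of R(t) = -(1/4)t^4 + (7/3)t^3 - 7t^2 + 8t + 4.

20/3

Critical points: R'(t) = -t^3 + 7t^2 - 14t + 8 vanishes at t = 1, 2, 4.
Since R''(t) = -3t^2 + 14t - 14, we get R''(1) = -3 < 0 ⇒ local maximum; R''(2) = 2 > 0 ⇒ local minimum; R''(4) = -6 < 0 ⇒ local maximum.
The local minimum is R(2) = 20/3.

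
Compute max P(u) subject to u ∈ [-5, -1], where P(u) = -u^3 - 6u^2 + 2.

P'(u) = -3u^2 - 12u, whose only zero in [-5, -1] is u = -4.
Evaluating at the critical points and endpoints: P(-5) = -23,  P(-4) = -30,  P(-1) = -3.
Hence the absolute maximum is -3 at u = -1.

-3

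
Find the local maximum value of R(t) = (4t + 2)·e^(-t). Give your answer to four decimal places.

R'(t) = 4·e^(-t) + (4t + 2)·(-1)·e^(-t) = (-4t + 2)·e^(-t). Since e^(-t) > 0, the only critical point is t = 1/2.
R''(1/2) has the same sign as -4 < 0, so this is a local maximum.
R(1/2) = (4)·e^(-1/2) ≈ 2.4261.

2.4261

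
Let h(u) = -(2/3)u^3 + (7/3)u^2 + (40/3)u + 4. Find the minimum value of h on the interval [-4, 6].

h'(u) = -2u^2 + (14/3)u + 40/3, which vanishes at u = -5/3 and u = 4.
Compare values at every candidate in [-4, 6]: h(-4) = 92/3, h(-5/3) = -701/81, h(4) = 52, h(6) = 24.
So the minimum is h(-5/3) = -701/81.

-701/81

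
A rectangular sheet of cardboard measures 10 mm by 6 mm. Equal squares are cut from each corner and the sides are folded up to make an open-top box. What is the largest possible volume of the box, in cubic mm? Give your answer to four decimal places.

32.8353

With cut size x, the volume is V(x) = x(10 − 2x)(6 − 2x) for 0 < x < 3.
V'(x) = 12x^2 − 64x + 60. Setting V'(x) = 0 gives x ≈ 1.2137 (the root in (0, 3)).
V''(x) = 24x − 64 is negative there, so this is the maximum; V ≈ 32.8353.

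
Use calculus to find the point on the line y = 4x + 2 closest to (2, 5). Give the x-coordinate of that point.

Minimize D(x)^2 = (x - 2)^2 + (4x - 3)^2.
d/dx[D^2] = 2(x - 2) + 2·4·(4x - 3) = 0 ⇒ x = 14/17.
Then y = 90/17 and the distance is √(25/17) ≈ 1.2127.

14/17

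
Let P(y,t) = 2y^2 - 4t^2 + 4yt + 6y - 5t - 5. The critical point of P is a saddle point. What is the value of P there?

-107/24

∂P/∂y = 4y + 4t + 6 = 0 and ∂P/∂t = 4y - 8t - 5 = 0, so (y, t) = (-7/12, -11/12).
The Hessian has P_{yy} = 4, P_{tt} = -8, P_{yt} = 4, giving D = -48 < 0, so the point is a saddle point.
P(-7/12, -11/12) = -107/24.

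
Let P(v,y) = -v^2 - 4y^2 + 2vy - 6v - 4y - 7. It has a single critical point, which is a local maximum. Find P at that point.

31/3

∂P/∂v = -2v + 2y - 6 = 0 and ∂P/∂y = 2v - 8y - 4 = 0, so (v, y) = (-14/3, -5/3).
The Hessian has P_{vv} = -2, P_{yy} = -8, P_{vy} = 2, giving D = 12 > 0 with P_{vv} < 0, so the point is a local maximum.
P(-14/3, -5/3) = 31/3.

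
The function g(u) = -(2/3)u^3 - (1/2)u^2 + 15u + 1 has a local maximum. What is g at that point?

g'(u) = -2u^2 - u + 15. Setting g'(u) = 0 gives u ∈ {-3, 5/2}.
Since g''(u) = -4u - 1, we get g''(-3) = 11 > 0 ⇒ local minimum; g''(5/2) = -11 < 0 ⇒ local maximum.
So the local maximum value is g(5/2) = 599/24.

599/24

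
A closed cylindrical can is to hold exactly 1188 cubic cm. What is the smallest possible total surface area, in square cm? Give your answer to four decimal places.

With radius r and height h, πr²h = 1188 so h = 1188/(πr²), and S(r) = 2πr² + 2πrh = 2πr² + 2·1188/r.
S'(r) = 4πr − 2·1188/r² = 0 ⇒ r³ = 1188/(2π), so r ≈ 5.7396 and h = 2r ≈ 11.4791.
S''(r) = 4π + 4·1188/r³ > 0, so this is the minimum; S ≈ 620.9532.

620.9532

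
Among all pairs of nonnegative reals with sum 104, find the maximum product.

With x + y = 104, the product is P(x) = x(104 − x).
P'(x) = 104 − 2x = 0 gives x = 52; P'' = −2 < 0, so this is the maximum.
P = 52·52 = 2704.

2704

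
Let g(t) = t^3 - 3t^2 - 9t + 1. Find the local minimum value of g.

-26

g'(t) = 3t^2 - 6t - 9. Setting g'(t) = 0 gives t ∈ {-1, 3}.
Second-derivative test with g''(t) = 6t - 6: g''(-1) = -12 < 0 ⇒ local maximum; g''(3) = 12 > 0 ⇒ local minimum.
The local minimum is g(3) = -26.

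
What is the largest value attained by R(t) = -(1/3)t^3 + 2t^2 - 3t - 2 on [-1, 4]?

10/3

R'(t) = -t^2 + 4t - 3, which vanishes at t = 1 and t = 3.
Compare values at every candidate in [-1, 4]: R(-1) = 10/3, R(1) = -10/3, R(3) = -2, R(4) = -10/3.
So the maximum is R(-1) = 10/3.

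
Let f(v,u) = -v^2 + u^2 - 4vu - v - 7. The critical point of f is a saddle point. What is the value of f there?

-139/20

∂f/∂v = -2v - 4u - 1 = 0 and ∂f/∂u = -4v + 2u = 0, so (v, u) = (-1/10, -1/5).
The Hessian has f_{vv} = -2, f_{uu} = 2, f_{vu} = -4, giving D = -20 < 0, so the point is a saddle point.
f(-1/10, -1/5) = -139/20.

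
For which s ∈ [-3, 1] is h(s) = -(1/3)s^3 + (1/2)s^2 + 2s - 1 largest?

Differentiating, h'(s) = -s^2 + s + 2; whose only zero in [-3, 1] is s = -1.
Candidates: h(-3) = 13/2, h(-1) = -13/6, h(1) = 7/6.
Hence the absolute maximum is 13/2 at s = -3.

-3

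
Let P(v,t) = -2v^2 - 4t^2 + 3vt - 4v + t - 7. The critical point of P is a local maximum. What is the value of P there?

-107/23

∂P/∂v = -4v + 3t - 4 = 0 and ∂P/∂t = 3v - 8t + 1 = 0, so (v, t) = (-29/23, -8/23).
The Hessian has P_{vv} = -4, P_{tt} = -8, P_{vt} = 3, giving D = 23 > 0 with P_{vv} < 0, so the point is a local maximum.
P(-29/23, -8/23) = -107/23.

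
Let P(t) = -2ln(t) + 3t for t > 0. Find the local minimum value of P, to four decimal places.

2.8109

P'(t) = -2/t + 3 = 0 gives t = 2/3.
P''(t) = 2/t², which is positive for t > 0, so this is a local minimum.
P(2/3) = -2·ln(2/3) + 2 ≈ 2.8109.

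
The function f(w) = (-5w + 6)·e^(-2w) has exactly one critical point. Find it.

17/10

f'(w) = (-5)·e^(-2w) + (-5w + 6)·(-2)·e^(-2w) = (10w - 17)·e^(-2w). Since e^(-2w) > 0, the only critical point is w = 17/10.
f''(17/10) has the same sign as 10 > 0, so this is a local minimum.
f(17/10) = (-5/2)·e^(-17/5) ≈ -0.0834.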